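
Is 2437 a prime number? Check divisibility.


Check divisors up to sqrt(2437) = 49.3660
No divisors found.
2437 is prime.

Yes, 2437 is prime


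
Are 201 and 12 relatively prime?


Euclidean algorithm:
201 = 16 * 12 + 9
12 = 1 * 9 + 3
9 = 3 * 3 + 0
GCD(201, 12) = 3

No, not coprime (GCD = 3)


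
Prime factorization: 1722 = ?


1722 / 2 = 861
861 / 3 = 287
287 / 7 = 41
41 / 41 = 1
1722 = 2 × 3 × 7 × 41


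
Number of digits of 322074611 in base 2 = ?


322074611 in base 2 = 10011001100100111011111110011
Number of digits = 29

29 digits (base 2)


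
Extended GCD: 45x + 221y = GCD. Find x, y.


Tabular extended Euclidean (each row: r = 45*s + 221*t):
r=45, s=1, t=0
r=221, s=0, t=1
q=0: r=45, s=1, t=0   [45*(1) + 221*(0) = 45]
q=4: r=41, s=-4, t=1   [45*(-4) + 221*(1) = 41]
q=1: r=4, s=5, t=-1   [45*(5) + 221*(-1) = 4]
q=10: r=1, s=-54, t=11   [45*(-54) + 221*(11) = 1]
q=4: r=0, s=221, t=-45   [45*(221) + 221*(-45) = 0]
GCD = 1; from the row with r=1: x=-54, y=11
Check: 45*(-54) + 221*(11) = -2430 + 2431 = 1

GCD = 1, x = -54, y = 11


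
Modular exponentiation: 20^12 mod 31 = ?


20^1 mod 31 = 20
20^2 mod 31 = 28
20^3 mod 31 = 2
20^4 mod 31 = 9
20^5 mod 31 = 25
20^6 mod 31 = 4
20^7 mod 31 = 18
20^8 mod 31 = 19
20^9 mod 31 = 8
20^10 mod 31 = 5
20^11 mod 31 = 7
20^12 mod 31 = 16


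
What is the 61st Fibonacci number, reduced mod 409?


F(k) mod 409 for k=1..61:
1, 1, 2, 3, 5, 8, 13, 21, 34, 55, 89, 144, 233, 377, 201, 169, 370, 130, 91, 221, 312, 124, 27, 151, 178, 329, 98, 18, 116, 134, 250, 384, 225, 200, 16, 216, 232, 39, 271, 310, 172, 73, 245, 318, 154, 63, 217, 280, 88, 368, 47, 6, 53, 59, 112, 171, 283, 45, 328, 373, 292
F(61) mod 409 = 292


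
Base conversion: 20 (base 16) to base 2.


20 (base 16) = 32 (decimal)
32 (decimal) = 100000 (base 2)


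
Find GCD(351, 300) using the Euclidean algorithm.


351 = 1 * 300 + 51
300 = 5 * 51 + 45
51 = 1 * 45 + 6
45 = 7 * 6 + 3
6 = 2 * 3 + 0
GCD = 3


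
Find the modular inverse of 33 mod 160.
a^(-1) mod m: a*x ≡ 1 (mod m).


Use the extended Euclidean algorithm on (160, 33); each row r = 160*s + 33*t:
r=160, s=1, t=0
r=33, s=0, t=1
q=4: r=28, s=1, t=-4   [160*(1) + 33*(-4) = 28]
q=1: r=5, s=-1, t=5   [160*(-1) + 33*(5) = 5]
q=5: r=3, s=6, t=-29   [160*(6) + 33*(-29) = 3]
q=1: r=2, s=-7, t=34   [160*(-7) + 33*(34) = 2]
q=1: r=1, s=13, t=-63   [160*(13) + 33*(-63) = 1]
q=2: r=0, s=-33, t=160   [160*(-33) + 33*(160) = 0]
GCD = 1 with t = -63, so 33*(-63) ≡ 1 (mod 160)
Inverse = -63 mod 160 = 97
Check: 33 * 97 = 3201 ≡ 1 (mod 160)

33^(-1) ≡ 97 (mod 160)


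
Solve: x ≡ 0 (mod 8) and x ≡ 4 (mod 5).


M = 8*5 = 40
M1 = M/8 = 5, M2 = M/5 = 8
M1^(-1) mod 8 = 5, M2^(-1) mod 5 = 2
x = 0*5*5 + 4*8*2 = 64
64 mod 40 = 24
Check: 24 mod 8 = 0 ✓, 24 mod 5 = 4 ✓

x ≡ 24 (mod 40)


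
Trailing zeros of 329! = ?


floor(329/5) = 65
floor(329/25) = 13
floor(329/125) = 2
Total = 80

80 trailing zeros


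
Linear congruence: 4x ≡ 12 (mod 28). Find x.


GCD(4, 28) = 4 divides 12
Divide: 1x ≡ 3 (mod 7)
x ≡ 3 (mod 7)


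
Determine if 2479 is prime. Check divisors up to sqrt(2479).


2479 / 37 = 67 (exact division)
2479 is NOT prime.

No, 2479 is not prime


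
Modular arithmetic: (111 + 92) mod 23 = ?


111 + 92 = 203
203 mod 23 = 19


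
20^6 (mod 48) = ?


20^1 mod 48 = 20
20^2 mod 48 = 16
20^3 mod 48 = 32
20^4 mod 48 = 16
20^5 mod 48 = 32
20^6 mod 48 = 16


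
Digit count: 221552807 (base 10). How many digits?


221552807 has 9 digits in base 10
floor(log10(221552807)) + 1 = floor(8.3455) + 1 = 9

9 digits (base 10)


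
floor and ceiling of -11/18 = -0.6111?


-11/18 = -0.6111
floor = -1
ceil = 0

floor = -1, ceil = 0


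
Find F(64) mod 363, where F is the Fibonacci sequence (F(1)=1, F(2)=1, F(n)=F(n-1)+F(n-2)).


F(k) mod 363 for k=1..64:
1, 1, 2, 3, 5, 8, 13, 21, 34, 55, 89, 144, 233, 14, 247, 261, 145, 43, 188, 231, 56, 287, 343, 267, 247, 151, 35, 186, 221, 44, 265, 309, 211, 157, 5, 162, 167, 329, 133, 99, 232, 331, 200, 168, 5, 173, 178, 351, 166, 154, 320, 111, 68, 179, 247, 63, 310, 10, 320, 330, 287, 254, 178, 69
F(64) mod 363 = 69


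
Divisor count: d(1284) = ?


1284 = 2^2 × 3^1 × 107^1
d(1284) = (2+1) × (1+1) × (1+1) = 12

12 divisors


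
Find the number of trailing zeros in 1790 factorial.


floor(1790/5) = 358
floor(1790/25) = 71
floor(1790/125) = 14
floor(1790/625) = 2
Total = 445

445 trailing zeros


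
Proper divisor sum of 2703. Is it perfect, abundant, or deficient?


Proper divisors: 1, 3, 17, 51, 53, 159, 901
Sum = 1 + 3 + 17 + 51 + 53 + 159 + 901 = 1185
1185 < 2703 → deficient

s(2703) = 1185 (deficient)


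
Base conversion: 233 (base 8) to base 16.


233 (base 8) = 155 (decimal)
155 (decimal) = 9B (base 16)


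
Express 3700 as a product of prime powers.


3700 / 2 = 1850
1850 / 2 = 925
925 / 5 = 185
185 / 5 = 37
37 / 37 = 1
3700 = 2^2 × 5^2 × 37


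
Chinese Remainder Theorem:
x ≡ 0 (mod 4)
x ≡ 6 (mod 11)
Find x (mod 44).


M = 4*11 = 44
M1 = M/4 = 11, M2 = M/11 = 4
M1^(-1) mod 4 = 3, M2^(-1) mod 11 = 3
x = 0*11*3 + 6*4*3 = 72
72 mod 44 = 28
Check: 28 mod 4 = 0 ✓, 28 mod 11 = 6 ✓

x ≡ 28 (mod 44)


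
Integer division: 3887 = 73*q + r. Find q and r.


3887 = 73 * 53 + 18
Check: 3869 + 18 = 3887

q = 53, r = 18


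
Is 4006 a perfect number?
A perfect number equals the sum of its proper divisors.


Proper divisors of 4006: 1, 2, 2003
Sum = 1 + 2 + 2003 = 2006

No, 4006 is not perfect (2006 ≠ 4006)


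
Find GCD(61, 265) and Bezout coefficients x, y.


Tabular extended Euclidean (each row: r = 61*s + 265*t):
r=61, s=1, t=0
r=265, s=0, t=1
q=0: r=61, s=1, t=0   [61*(1) + 265*(0) = 61]
q=4: r=21, s=-4, t=1   [61*(-4) + 265*(1) = 21]
q=2: r=19, s=9, t=-2   [61*(9) + 265*(-2) = 19]
q=1: r=2, s=-13, t=3   [61*(-13) + 265*(3) = 2]
q=9: r=1, s=126, t=-29   [61*(126) + 265*(-29) = 1]
q=2: r=0, s=-265, t=61   [61*(-265) + 265*(61) = 0]
GCD = 1; from the row with r=1: x=126, y=-29
Check: 61*(126) + 265*(-29) = 7686 - 7685 = 1

GCD = 1, x = 126, y = -29


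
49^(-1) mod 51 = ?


Use the extended Euclidean algorithm on (51, 49); each row r = 51*s + 49*t:
r=51, s=1, t=0
r=49, s=0, t=1
q=1: r=2, s=1, t=-1   [51*(1) + 49*(-1) = 2]
q=24: r=1, s=-24, t=25   [51*(-24) + 49*(25) = 1]
q=2: r=0, s=49, t=-51   [51*(49) + 49*(-51) = 0]
GCD = 1 with t = 25, so 49*(25) ≡ 1 (mod 51)
Inverse = 25 mod 51 = 25
Check: 49 * 25 = 1225 ≡ 1 (mod 51)

49^(-1) ≡ 25 (mod 51)


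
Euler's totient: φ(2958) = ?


2958 = 2 × 3 × 17 × 29
Prime factors: 2, 3, 17, 29
φ(2958) = 2958 × (1-1/2) × (1-1/3) × (1-1/17) × (1-1/29)
= 2958 × 1/2 × 2/3 × 16/17 × 28/29 = 896

φ(2958) = 896


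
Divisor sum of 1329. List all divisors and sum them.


Divisors of 1329: 1, 3, 443, 1329
Sum = 1 + 3 + 443 + 1329 = 1776

σ(1329) = 1776


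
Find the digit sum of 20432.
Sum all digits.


2 + 0 + 4 + 3 + 2 = 11


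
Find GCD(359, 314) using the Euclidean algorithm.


359 = 1 * 314 + 45
314 = 6 * 45 + 44
45 = 1 * 44 + 1
44 = 44 * 1 + 0
GCD = 1


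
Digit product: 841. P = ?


8 × 4 × 1 = 32


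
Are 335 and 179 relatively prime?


Euclidean algorithm:
335 = 1 * 179 + 156
179 = 1 * 156 + 23
156 = 6 * 23 + 18
23 = 1 * 18 + 5
18 = 3 * 5 + 3
5 = 1 * 3 + 2
3 = 1 * 2 + 1
2 = 2 * 1 + 0
GCD(335, 179) = 1

Yes, coprime (GCD = 1)


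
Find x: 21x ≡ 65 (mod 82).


GCD(21, 82) = 1, unique solution
a^(-1) mod 82 = 43
x = 43 * 65 mod 82 = 7

x ≡ 7 (mod 82)


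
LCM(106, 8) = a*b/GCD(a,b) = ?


GCD(106, 8) = 2
LCM = 106*8/2 = 848/2 = 424

LCM = 424


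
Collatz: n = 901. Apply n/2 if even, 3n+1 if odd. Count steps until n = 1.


901 → 2704 → 1352 → 676 → 338 → 169 → 508 → 254 → 127 → 382 → 191 → 574 → 287 → 862 → 431 → 1294 → 647 → 1942 → 971 → 2914 → 1457 → 4372 → 2186 → 1093 → 3280 → 1640 → 820 → 410 → 205 → 616 → 308 → 154 → 77 → 232 → 116 → 58 → 29 → 88 → 44 → 22 → 11 → 34 → 17 → 52 → 26 → 13 → 40 → 20 → 10 → 5 → 16 → 8 → 4 → 2 → 1
Total steps = 54

54 steps


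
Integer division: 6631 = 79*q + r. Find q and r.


6631 = 79 * 83 + 74
Check: 6557 + 74 = 6631

q = 83, r = 74


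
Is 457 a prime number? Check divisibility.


Check divisors up to sqrt(457) = 21.3776
No divisors found.
457 is prime.

Yes, 457 is prime


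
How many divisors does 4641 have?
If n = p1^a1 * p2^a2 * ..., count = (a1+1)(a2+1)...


4641 = 3^1 × 7^1 × 13^1 × 17^1
d(4641) = (1+1) × (1+1) × (1+1) × (1+1) = 16

16 divisors


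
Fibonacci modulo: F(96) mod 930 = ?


F(k) mod 930 for k=1..96:
1, 1, 2, 3, 5, 8, 13, 21, 34, 55, 89, 144, 233, 377, 610, 57, 667, 724, 461, 255, 716, 41, 757, 798, 625, 493, 188, 681, 869, 620, 559, 249, 808, 127, 5, 132, 137, 269, 406, 675, 151, 826, 47, 873, 920, 863, 853, 786, 709, 565, 344, 909, 323, 302, 625, 927, 622, 619, 311, 0, 311, 311, 622, 3, 625, 628, 323, 21, 344, 365, 709, 144, 853, 67, 920, 57, 47, 104, 151, 255, 406, 661, 137, 798, 5, 803, 808, 681, 559, 310, 869, 249, 188, 437, 625, 132
F(96) mod 930 = 132


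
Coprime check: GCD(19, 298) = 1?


Euclidean algorithm:
298 = 15 * 19 + 13
19 = 1 * 13 + 6
13 = 2 * 6 + 1
6 = 6 * 1 + 0
GCD(19, 298) = 1

Yes, coprime (GCD = 1)


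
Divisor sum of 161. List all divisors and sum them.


Divisors of 161: 1, 7, 23, 161
Sum = 1 + 7 + 23 + 161 = 192

σ(161) = 192


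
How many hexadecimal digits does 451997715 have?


451997715 in base 16 = 1AF0F013
Number of digits = 8

8 digits (base 16)


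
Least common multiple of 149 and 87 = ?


GCD(149, 87) = 1
LCM = 149*87/1 = 12963/1 = 12963

LCM = 12963


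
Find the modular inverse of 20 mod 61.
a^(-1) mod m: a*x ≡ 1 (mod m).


Use the extended Euclidean algorithm on (61, 20); each row r = 61*s + 20*t:
r=61, s=1, t=0
r=20, s=0, t=1
q=3: r=1, s=1, t=-3   [61*(1) + 20*(-3) = 1]
q=20: r=0, s=-20, t=61   [61*(-20) + 20*(61) = 0]
GCD = 1 with t = -3, so 20*(-3) ≡ 1 (mod 61)
Inverse = -3 mod 61 = 58
Check: 20 * 58 = 1160 ≡ 1 (mod 61)

20^(-1) ≡ 58 (mod 61)


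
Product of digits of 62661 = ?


6 × 2 × 6 × 6 × 1 = 432


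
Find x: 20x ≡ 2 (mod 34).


GCD(20, 34) = 2 divides 2
Divide: 10x ≡ 1 (mod 17)
x ≡ 12 (mod 17)


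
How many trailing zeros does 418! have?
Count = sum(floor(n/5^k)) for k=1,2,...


floor(418/5) = 83
floor(418/25) = 16
floor(418/125) = 3
Total = 102

102 trailing zeros


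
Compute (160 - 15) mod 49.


160 - 15 = 145
145 mod 49 = 47


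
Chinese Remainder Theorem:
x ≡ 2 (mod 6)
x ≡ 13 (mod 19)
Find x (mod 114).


M = 6*19 = 114
M1 = M/6 = 19, M2 = M/19 = 6
M1^(-1) mod 6 = 1, M2^(-1) mod 19 = 16
x = 2*19*1 + 13*6*16 = 1286
1286 mod 114 = 32
Check: 32 mod 6 = 2 ✓, 32 mod 19 = 13 ✓

x ≡ 32 (mod 114)


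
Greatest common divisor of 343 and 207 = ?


343 = 1 * 207 + 136
207 = 1 * 136 + 71
136 = 1 * 71 + 65
71 = 1 * 65 + 6
65 = 10 * 6 + 5
6 = 1 * 5 + 1
5 = 5 * 1 + 0
GCD = 1


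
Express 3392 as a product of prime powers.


3392 / 2 = 1696
1696 / 2 = 848
848 / 2 = 424
424 / 2 = 212
212 / 2 = 106
106 / 2 = 53
53 / 53 = 1
3392 = 2^6 × 53


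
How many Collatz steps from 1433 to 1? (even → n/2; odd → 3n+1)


1433 → 4300 → 2150 → 1075 → 3226 → 1613 → 4840 → 2420 → 1210 → 605 → 1816 → 908 → 454 → 227 → 682 → 341 → 1024 → 512 → 256 → 128 → 64 → 32 → 16 → 8 → 4 → 2 → 1
Total steps = 26

26 steps


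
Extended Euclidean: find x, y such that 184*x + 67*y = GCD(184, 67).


Tabular extended Euclidean (each row: r = 184*s + 67*t):
r=184, s=1, t=0
r=67, s=0, t=1
q=2: r=50, s=1, t=-2   [184*(1) + 67*(-2) = 50]
q=1: r=17, s=-1, t=3   [184*(-1) + 67*(3) = 17]
q=2: r=16, s=3, t=-8   [184*(3) + 67*(-8) = 16]
q=1: r=1, s=-4, t=11   [184*(-4) + 67*(11) = 1]
q=16: r=0, s=67, t=-184   [184*(67) + 67*(-184) = 0]
GCD = 1; from the row with r=1: x=-4, y=11
Check: 184*(-4) + 67*(11) = -736 + 737 = 1

GCD = 1, x = -4, y = 11


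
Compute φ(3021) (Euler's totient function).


3021 = 3 × 19 × 53
Prime factors: 3, 19, 53
φ(3021) = 3021 × (1-1/3) × (1-1/19) × (1-1/53)
= 3021 × 2/3 × 18/19 × 52/53 = 1872

φ(3021) = 1872


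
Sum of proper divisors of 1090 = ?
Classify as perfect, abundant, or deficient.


Proper divisors: 1, 2, 5, 10, 109, 218, 545
Sum = 1 + 2 + 5 + 10 + 109 + 218 + 545 = 890
890 < 1090 → deficient

s(1090) = 890 (deficient)


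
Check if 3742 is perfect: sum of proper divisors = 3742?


Proper divisors of 3742: 1, 2, 1871
Sum = 1 + 2 + 1871 = 1874

No, 3742 is not perfect (1874 ≠ 3742)


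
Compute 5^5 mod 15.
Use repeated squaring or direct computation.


5^1 mod 15 = 5
5^2 mod 15 = 10
5^3 mod 15 = 5
5^4 mod 15 = 10
5^5 mod 15 = 5


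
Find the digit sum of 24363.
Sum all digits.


2 + 4 + 3 + 6 + 3 = 18


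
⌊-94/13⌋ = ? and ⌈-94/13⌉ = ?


-94/13 = -7.2308
floor = -8
ceil = -7

floor = -8, ceil = -7


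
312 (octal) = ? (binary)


312 (base 8) = 202 (decimal)
202 (decimal) = 11001010 (base 2)


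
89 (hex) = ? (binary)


89 (base 16) = 137 (decimal)
137 (decimal) = 10001001 (base 2)


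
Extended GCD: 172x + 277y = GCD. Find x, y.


Tabular extended Euclidean (each row: r = 172*s + 277*t):
r=172, s=1, t=0
r=277, s=0, t=1
q=0: r=172, s=1, t=0   [172*(1) + 277*(0) = 172]
q=1: r=105, s=-1, t=1   [172*(-1) + 277*(1) = 105]
q=1: r=67, s=2, t=-1   [172*(2) + 277*(-1) = 67]
q=1: r=38, s=-3, t=2   [172*(-3) + 277*(2) = 38]
q=1: r=29, s=5, t=-3   [172*(5) + 277*(-3) = 29]
q=1: r=9, s=-8, t=5   [172*(-8) + 277*(5) = 9]
q=3: r=2, s=29, t=-18   [172*(29) + 277*(-18) = 2]
q=4: r=1, s=-124, t=77   [172*(-124) + 277*(77) = 1]
q=2: r=0, s=277, t=-172   [172*(277) + 277*(-172) = 0]
GCD = 1; from the row with r=1: x=-124, y=77
Check: 172*(-124) + 277*(77) = -21328 + 21329 = 1

GCD = 1, x = -124, y = 77


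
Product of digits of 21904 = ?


2 × 1 × 9 × 0 × 4 = 0


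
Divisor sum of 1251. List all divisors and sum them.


Divisors of 1251: 1, 3, 9, 139, 417, 1251
Sum = 1 + 3 + 9 + 139 + 417 + 1251 = 1820

σ(1251) = 1820


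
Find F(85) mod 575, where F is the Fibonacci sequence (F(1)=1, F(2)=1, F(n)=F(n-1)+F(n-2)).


F(k) mod 575 for k=1..85:
1, 1, 2, 3, 5, 8, 13, 21, 34, 55, 89, 144, 233, 377, 35, 412, 447, 284, 156, 440, 21, 461, 482, 368, 275, 68, 343, 411, 179, 15, 194, 209, 403, 37, 440, 477, 342, 244, 11, 255, 266, 521, 212, 158, 370, 528, 323, 276, 24, 300, 324, 49, 373, 422, 220, 67, 287, 354, 66, 420, 486, 331, 242, 573, 240, 238, 478, 141, 44, 185, 229, 414, 68, 482, 550, 457, 432, 314, 171, 485, 81, 566, 72, 63, 135
F(85) mod 575 = 135


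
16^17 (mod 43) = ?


16^1 mod 43 = 16
16^2 mod 43 = 41
16^3 mod 43 = 11
16^4 mod 43 = 4
16^5 mod 43 = 21
16^6 mod 43 = 35
16^7 mod 43 = 1
16^8 mod 43 = 16
16^9 mod 43 = 41
16^10 mod 43 = 11
16^11 mod 43 = 4
16^12 mod 43 = 21
16^13 mod 43 = 35
16^14 mod 43 = 1
16^15 mod 43 = 16
16^16 mod 43 = 41
16^17 mod 43 = 11


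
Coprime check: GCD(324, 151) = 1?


Euclidean algorithm:
324 = 2 * 151 + 22
151 = 6 * 22 + 19
22 = 1 * 19 + 3
19 = 6 * 3 + 1
3 = 3 * 1 + 0
GCD(324, 151) = 1

Yes, coprime (GCD = 1)


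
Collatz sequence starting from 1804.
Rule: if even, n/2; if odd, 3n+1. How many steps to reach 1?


1804 → 902 → 451 → 1354 → 677 → 2032 → 1016 → 508 → 254 → 127 → 382 → 191 → 574 → 287 → 862 → 431 → 1294 → 647 → 1942 → 971 → 2914 → 1457 → 4372 → 2186 → 1093 → 3280 → 1640 → 820 → 410 → 205 → 616 → 308 → 154 → 77 → 232 → 116 → 58 → 29 → 88 → 44 → 22 → 11 → 34 → 17 → 52 → 26 → 13 → 40 → 20 → 10 → 5 → 16 → 8 → 4 → 2 → 1
Total steps = 55

55 steps


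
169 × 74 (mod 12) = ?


169 × 74 = 12506
12506 mod 12 = 2


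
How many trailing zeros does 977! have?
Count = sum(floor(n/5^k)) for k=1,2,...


floor(977/5) = 195
floor(977/25) = 39
floor(977/125) = 7
floor(977/625) = 1
Total = 242

242 trailing zeros


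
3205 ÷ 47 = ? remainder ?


3205 = 47 * 68 + 9
Check: 3196 + 9 = 3205

q = 68, r = 9


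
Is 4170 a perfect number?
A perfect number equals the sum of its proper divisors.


Proper divisors of 4170: 1, 2, 3, 5, 6, 10, 15, 30, 139, 278, 417, 695, 834, 1390, 2085
Sum = 1 + 2 + 3 + 5 + 6 + 10 + 15 + 30 + 139 + 278 + 417 + 695 + 834 + 1390 + 2085 = 5910

No, 4170 is not perfect (5910 ≠ 4170)


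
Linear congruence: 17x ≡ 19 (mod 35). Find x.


GCD(17, 35) = 1, unique solution
a^(-1) mod 35 = 33
x = 33 * 19 mod 35 = 32

x ≡ 32 (mod 35)


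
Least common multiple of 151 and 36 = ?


GCD(151, 36) = 1
LCM = 151*36/1 = 5436/1 = 5436

LCM = 5436


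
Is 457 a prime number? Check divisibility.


Check divisors up to sqrt(457) = 21.3776
No divisors found.
457 is prime.

Yes, 457 is prime


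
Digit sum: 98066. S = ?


9 + 8 + 0 + 6 + 6 = 29


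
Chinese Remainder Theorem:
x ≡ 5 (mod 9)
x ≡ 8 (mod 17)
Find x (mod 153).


M = 9*17 = 153
M1 = M/9 = 17, M2 = M/17 = 9
M1^(-1) mod 9 = 8, M2^(-1) mod 17 = 2
x = 5*17*8 + 8*9*2 = 824
824 mod 153 = 59
Check: 59 mod 9 = 5 ✓, 59 mod 17 = 8 ✓

x ≡ 59 (mod 153)


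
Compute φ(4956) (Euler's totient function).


4956 = 2^2 × 3 × 7 × 59
Prime factors: 2, 3, 7, 59
φ(4956) = 4956 × (1-1/2) × (1-1/3) × (1-1/7) × (1-1/59)
= 4956 × 1/2 × 2/3 × 6/7 × 58/59 = 1392

φ(4956) = 1392


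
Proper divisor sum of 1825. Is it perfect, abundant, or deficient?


Proper divisors: 1, 5, 25, 73, 365
Sum = 1 + 5 + 25 + 73 + 365 = 469
469 < 1825 → deficient

s(1825) = 469 (deficient)


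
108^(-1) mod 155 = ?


Use the extended Euclidean algorithm on (155, 108); each row r = 155*s + 108*t:
r=155, s=1, t=0
r=108, s=0, t=1
q=1: r=47, s=1, t=-1   [155*(1) + 108*(-1) = 47]
q=2: r=14, s=-2, t=3   [155*(-2) + 108*(3) = 14]
q=3: r=5, s=7, t=-10   [155*(7) + 108*(-10) = 5]
q=2: r=4, s=-16, t=23   [155*(-16) + 108*(23) = 4]
q=1: r=1, s=23, t=-33   [155*(23) + 108*(-33) = 1]
q=4: r=0, s=-108, t=155   [155*(-108) + 108*(155) = 0]
GCD = 1 with t = -33, so 108*(-33) ≡ 1 (mod 155)
Inverse = -33 mod 155 = 122
Check: 108 * 122 = 13176 ≡ 1 (mod 155)

108^(-1) ≡ 122 (mod 155)


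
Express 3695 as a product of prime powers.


3695 / 5 = 739
739 / 739 = 1
3695 = 5 × 739


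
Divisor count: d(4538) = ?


4538 = 2^1 × 2269^1
d(4538) = (1+1) × (1+1) = 4

4 divisors


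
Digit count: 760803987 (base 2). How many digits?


760803987 in base 2 = 101101010110001111001010010011
Number of digits = 30

30 digits (base 2)


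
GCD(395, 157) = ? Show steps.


395 = 2 * 157 + 81
157 = 1 * 81 + 76
81 = 1 * 76 + 5
76 = 15 * 5 + 1
5 = 5 * 1 + 0
GCD = 1


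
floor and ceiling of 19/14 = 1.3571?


19/14 = 1.3571
floor = 1
ceil = 2

floor = 1, ceil = 2


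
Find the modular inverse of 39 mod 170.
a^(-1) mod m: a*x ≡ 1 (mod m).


Use the extended Euclidean algorithm on (170, 39); each row r = 170*s + 39*t:
r=170, s=1, t=0
r=39, s=0, t=1
q=4: r=14, s=1, t=-4   [170*(1) + 39*(-4) = 14]
q=2: r=11, s=-2, t=9   [170*(-2) + 39*(9) = 11]
q=1: r=3, s=3, t=-13   [170*(3) + 39*(-13) = 3]
q=3: r=2, s=-11, t=48   [170*(-11) + 39*(48) = 2]
q=1: r=1, s=14, t=-61   [170*(14) + 39*(-61) = 1]
q=2: r=0, s=-39, t=170   [170*(-39) + 39*(170) = 0]
GCD = 1 with t = -61, so 39*(-61) ≡ 1 (mod 170)
Inverse = -61 mod 170 = 109
Check: 39 * 109 = 4251 ≡ 1 (mod 170)

39^(-1) ≡ 109 (mod 170)


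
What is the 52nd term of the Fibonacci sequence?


Sequence: 1, 1, 2, 3, 5, 8, 13, 21, 34, 55, 89, 144, 233, 377, 610, 987, 1597, 2584, 4181, 6765, 10946, 17711, 28657, 46368, 75025, 121393, 196418, 317811, 514229, 832040, 1346269, 2178309, 3524578, 5702887, 9227465, 14930352, 24157817, 39088169, 63245986, 102334155, 165580141, 267914296, 433494437, 701408733, 1134903170, 1836311903, 2971215073, 4807526976, 7778742049, 12586269025, 20365011074, 32951280099
F(52) = 32951280099


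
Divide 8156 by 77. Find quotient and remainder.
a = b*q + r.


8156 = 77 * 105 + 71
Check: 8085 + 71 = 8156

q = 105, r = 71


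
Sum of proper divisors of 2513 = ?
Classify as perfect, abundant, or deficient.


Proper divisors: 1, 7, 359
Sum = 1 + 7 + 359 = 367
367 < 2513 → deficient

s(2513) = 367 (deficient)


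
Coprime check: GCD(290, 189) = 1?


Euclidean algorithm:
290 = 1 * 189 + 101
189 = 1 * 101 + 88
101 = 1 * 88 + 13
88 = 6 * 13 + 10
13 = 1 * 10 + 3
10 = 3 * 3 + 1
3 = 3 * 1 + 0
GCD(290, 189) = 1

Yes, coprime (GCD = 1)


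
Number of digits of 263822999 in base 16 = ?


263822999 in base 16 = FB99E97
Number of digits = 7

7 digits (base 16)


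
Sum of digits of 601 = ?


6 + 0 + 1 = 7


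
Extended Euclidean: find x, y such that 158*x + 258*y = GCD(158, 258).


Tabular extended Euclidean (each row: r = 158*s + 258*t):
r=158, s=1, t=0
r=258, s=0, t=1
q=0: r=158, s=1, t=0   [158*(1) + 258*(0) = 158]
q=1: r=100, s=-1, t=1   [158*(-1) + 258*(1) = 100]
q=1: r=58, s=2, t=-1   [158*(2) + 258*(-1) = 58]
q=1: r=42, s=-3, t=2   [158*(-3) + 258*(2) = 42]
q=1: r=16, s=5, t=-3   [158*(5) + 258*(-3) = 16]
q=2: r=10, s=-13, t=8   [158*(-13) + 258*(8) = 10]
q=1: r=6, s=18, t=-11   [158*(18) + 258*(-11) = 6]
q=1: r=4, s=-31, t=19   [158*(-31) + 258*(19) = 4]
q=1: r=2, s=49, t=-30   [158*(49) + 258*(-30) = 2]
q=2: r=0, s=-129, t=79   [158*(-129) + 258*(79) = 0]
GCD = 2; from the row with r=2: x=49, y=-30
Check: 158*(49) + 258*(-30) = 7742 - 7740 = 2

GCD = 2, x = 49, y = -30


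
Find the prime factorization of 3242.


3242 / 2 = 1621
1621 / 1621 = 1
3242 = 2 × 1621


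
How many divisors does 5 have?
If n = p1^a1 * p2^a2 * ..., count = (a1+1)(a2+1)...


5 = 5^1
d(5) = (1+1) = 2

2 divisors


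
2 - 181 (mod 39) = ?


2 - 181 = -179
-179 mod 39 = 16


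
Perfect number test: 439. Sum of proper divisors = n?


Proper divisors of 439: 1
Sum = 1 = 1

No, 439 is not perfect (1 ≠ 439)


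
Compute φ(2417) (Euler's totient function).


2417 = 2417
Prime factors: 2417
φ(2417) = 2417 × (1-1/2417)
= 2417 × 2416/2417 = 2416

φ(2417) = 2416


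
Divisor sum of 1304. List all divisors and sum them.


Divisors of 1304: 1, 2, 4, 8, 163, 326, 652, 1304
Sum = 1 + 2 + 4 + 8 + 163 + 326 + 652 + 1304 = 2460

σ(1304) = 2460


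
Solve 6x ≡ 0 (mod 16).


GCD(6, 16) = 2 divides 0
Divide: 3x ≡ 0 (mod 8)
x ≡ 0 (mod 8)


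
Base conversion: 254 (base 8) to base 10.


254 (base 8) = 172 (decimal)
172 (decimal) = 172 (base 10)


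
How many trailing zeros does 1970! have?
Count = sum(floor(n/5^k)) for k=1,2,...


floor(1970/5) = 394
floor(1970/25) = 78
floor(1970/125) = 15
floor(1970/625) = 3
Total = 490

490 trailing zeros


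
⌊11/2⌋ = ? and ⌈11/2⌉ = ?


11/2 = 5.5000
floor = 5
ceil = 6

floor = 5, ceil = 6


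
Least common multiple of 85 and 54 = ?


GCD(85, 54) = 1
LCM = 85*54/1 = 4590/1 = 4590

LCM = 4590


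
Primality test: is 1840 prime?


1840 / 2 = 920 (exact division)
1840 is NOT prime.

No, 1840 is not prime


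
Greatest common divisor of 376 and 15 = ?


376 = 25 * 15 + 1
15 = 15 * 1 + 0
GCD = 1


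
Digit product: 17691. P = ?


1 × 7 × 6 × 9 × 1 = 378


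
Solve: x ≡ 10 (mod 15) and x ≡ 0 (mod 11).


M = 15*11 = 165
M1 = M/15 = 11, M2 = M/11 = 15
M1^(-1) mod 15 = 11, M2^(-1) mod 11 = 3
x = 10*11*11 + 0*15*3 = 1210
1210 mod 165 = 55
Check: 55 mod 15 = 10 ✓, 55 mod 11 = 0 ✓

x ≡ 55 (mod 165)


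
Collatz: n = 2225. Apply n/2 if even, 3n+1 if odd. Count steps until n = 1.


2225 → 6676 → 3338 → 1669 → 5008 → 2504 → 1252 → 626 → 313 → 940 → 470 → 235 → 706 → 353 → 1060 → 530 → 265 → 796 → 398 → 199 → 598 → 299 → 898 → 449 → 1348 → 674 → 337 → 1012 → 506 → 253 → 760 → 380 → 190 → 95 → 286 → 143 → 430 → 215 → 646 → 323 → 970 → 485 → 1456 → 728 → 364 → 182 → 91 → 274 → 137 → 412 → 206 → 103 → 310 → 155 → 466 → 233 → 700 → 350 → 175 → 526 → 263 → 790 → 395 → 1186 → 593 → 1780 → 890 → 445 → 1336 → 668 → 334 → 167 → 502 → 251 → 754 → 377 → 1132 → 566 → 283 → 850 → 425 → 1276 → 638 → 319 → 958 → 479 → 1438 → 719 → 2158 → 1079 → 3238 → 1619 → 4858 → 2429 → 7288 → 3644 → 1822 → 911 → 2734 → 1367 → 4102 → 2051 → 6154 → 3077 → 9232 → 4616 → 2308 → 1154 → 577 → 1732 → 866 → 433 → 1300 → 650 → 325 → 976 → 488 → 244 → 122 → 61 → 184 → 92 → 46 → 23 → 70 → 35 → 106 → 53 → 160 → 80 → 40 → 20 → 10 → 5 → 16 → 8 → 4 → 2 → 1
Total steps = 138

138 steps


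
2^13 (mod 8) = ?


2^1 mod 8 = 2
2^2 mod 8 = 4
2^3 mod 8 = 0
2^4 mod 8 = 0
2^5 mod 8 = 0
2^6 mod 8 = 0
2^7 mod 8 = 0
2^8 mod 8 = 0
2^9 mod 8 = 0
2^10 mod 8 = 0
2^11 mod 8 = 0
2^12 mod 8 = 0
2^13 mod 8 = 0


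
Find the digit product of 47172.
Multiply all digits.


4 × 7 × 1 × 7 × 2 = 392


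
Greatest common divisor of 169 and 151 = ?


169 = 1 * 151 + 18
151 = 8 * 18 + 7
18 = 2 * 7 + 4
7 = 1 * 4 + 3
4 = 1 * 3 + 1
3 = 3 * 1 + 0
GCD = 1


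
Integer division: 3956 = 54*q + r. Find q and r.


3956 = 54 * 73 + 14
Check: 3942 + 14 = 3956

q = 73, r = 14


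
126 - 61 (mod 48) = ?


126 - 61 = 65
65 mod 48 = 17


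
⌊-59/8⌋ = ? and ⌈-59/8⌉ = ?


-59/8 = -7.3750
floor = -8
ceil = -7

floor = -8, ceil = -7


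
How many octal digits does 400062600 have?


400062600 in base 8 = 2766074210
Number of digits = 10

10 digits (base 8)


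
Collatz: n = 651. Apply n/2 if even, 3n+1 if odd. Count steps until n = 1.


651 → 1954 → 977 → 2932 → 1466 → 733 → 2200 → 1100 → 550 → 275 → 826 → 413 → 1240 → 620 → 310 → 155 → 466 → 233 → 700 → 350 → 175 → 526 → 263 → 790 → 395 → 1186 → 593 → 1780 → 890 → 445 → 1336 → 668 → 334 → 167 → 502 → 251 → 754 → 377 → 1132 → 566 → 283 → 850 → 425 → 1276 → 638 → 319 → 958 → 479 → 1438 → 719 → 2158 → 1079 → 3238 → 1619 → 4858 → 2429 → 7288 → 3644 → 1822 → 911 → 2734 → 1367 → 4102 → 2051 → 6154 → 3077 → 9232 → 4616 → 2308 → 1154 → 577 → 1732 → 866 → 433 → 1300 → 650 → 325 → 976 → 488 → 244 → 122 → 61 → 184 → 92 → 46 → 23 → 70 → 35 → 106 → 53 → 160 → 80 → 40 → 20 → 10 → 5 → 16 → 8 → 4 → 2 → 1
Total steps = 100

100 steps


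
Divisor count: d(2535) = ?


2535 = 3^1 × 5^1 × 13^2
d(2535) = (1+1) × (1+1) × (2+1) = 12

12 divisors


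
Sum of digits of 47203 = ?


4 + 7 + 2 + 0 + 3 = 16


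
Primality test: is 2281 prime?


Check divisors up to sqrt(2281) = 47.7598
No divisors found.
2281 is prime.

Yes, 2281 is prime


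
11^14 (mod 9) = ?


11^1 mod 9 = 2
11^2 mod 9 = 4
11^3 mod 9 = 8
11^4 mod 9 = 7
11^5 mod 9 = 5
11^6 mod 9 = 1
11^7 mod 9 = 2
11^8 mod 9 = 4
11^9 mod 9 = 8
11^10 mod 9 = 7
11^11 mod 9 = 5
11^12 mod 9 = 1
11^13 mod 9 = 2
11^14 mod 9 = 4


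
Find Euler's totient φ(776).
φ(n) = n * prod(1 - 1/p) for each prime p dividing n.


776 = 2^3 × 97
Prime factors: 2, 97
φ(776) = 776 × (1-1/2) × (1-1/97)
= 776 × 1/2 × 96/97 = 384

φ(776) = 384


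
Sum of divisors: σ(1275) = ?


Divisors of 1275: 1, 3, 5, 15, 17, 25, 51, 75, 85, 255, 425, 1275
Sum = 1 + 3 + 5 + 15 + 17 + 25 + 51 + 75 + 85 + 255 + 425 + 1275 = 2232

σ(1275) = 2232


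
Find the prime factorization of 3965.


3965 / 5 = 793
793 / 13 = 61
61 / 61 = 1
3965 = 5 × 13 × 61


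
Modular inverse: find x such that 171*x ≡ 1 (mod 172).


Use the extended Euclidean algorithm on (172, 171); each row r = 172*s + 171*t:
r=172, s=1, t=0
r=171, s=0, t=1
q=1: r=1, s=1, t=-1   [172*(1) + 171*(-1) = 1]
q=171: r=0, s=-171, t=172   [172*(-171) + 171*(172) = 0]
GCD = 1 with t = -1, so 171*(-1) ≡ 1 (mod 172)
Inverse = -1 mod 172 = 171
Check: 171 * 171 = 29241 ≡ 1 (mod 172)

171^(-1) ≡ 171 (mod 172)


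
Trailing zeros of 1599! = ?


floor(1599/5) = 319
floor(1599/25) = 63
floor(1599/125) = 12
floor(1599/625) = 2
Total = 396

396 trailing zeros


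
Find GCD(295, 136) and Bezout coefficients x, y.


Tabular extended Euclidean (each row: r = 295*s + 136*t):
r=295, s=1, t=0
r=136, s=0, t=1
q=2: r=23, s=1, t=-2   [295*(1) + 136*(-2) = 23]
q=5: r=21, s=-5, t=11   [295*(-5) + 136*(11) = 21]
q=1: r=2, s=6, t=-13   [295*(6) + 136*(-13) = 2]
q=10: r=1, s=-65, t=141   [295*(-65) + 136*(141) = 1]
q=2: r=0, s=136, t=-295   [295*(136) + 136*(-295) = 0]
GCD = 1; from the row with r=1: x=-65, y=141
Check: 295*(-65) + 136*(141) = -19175 + 19176 = 1

GCD = 1, x = -65, y = 141


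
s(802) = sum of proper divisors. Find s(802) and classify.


Proper divisors: 1, 2, 401
Sum = 1 + 2 + 401 = 404
404 < 802 → deficient

s(802) = 404 (deficient)


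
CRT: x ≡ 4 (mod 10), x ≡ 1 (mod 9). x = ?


M = 10*9 = 90
M1 = M/10 = 9, M2 = M/9 = 10
M1^(-1) mod 10 = 9, M2^(-1) mod 9 = 1
x = 4*9*9 + 1*10*1 = 334
334 mod 90 = 64
Check: 64 mod 10 = 4 ✓, 64 mod 9 = 1 ✓

x ≡ 64 (mod 90)


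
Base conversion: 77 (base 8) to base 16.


77 (base 8) = 63 (decimal)
63 (decimal) = 3F (base 16)


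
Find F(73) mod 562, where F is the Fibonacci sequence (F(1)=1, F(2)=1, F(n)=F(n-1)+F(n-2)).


F(k) mod 562 for k=1..73:
1, 1, 2, 3, 5, 8, 13, 21, 34, 55, 89, 144, 233, 377, 48, 425, 473, 336, 247, 21, 268, 289, 557, 284, 279, 1, 280, 281, 561, 280, 279, 559, 276, 273, 549, 260, 247, 507, 192, 137, 329, 466, 233, 137, 370, 507, 315, 260, 13, 273, 286, 559, 283, 280, 1, 281, 282, 1, 283, 284, 5, 289, 294, 21, 315, 336, 89, 425, 514, 377, 329, 144, 473
F(73) mod 562 = 473


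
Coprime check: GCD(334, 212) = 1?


Euclidean algorithm:
334 = 1 * 212 + 122
212 = 1 * 122 + 90
122 = 1 * 90 + 32
90 = 2 * 32 + 26
32 = 1 * 26 + 6
26 = 4 * 6 + 2
6 = 3 * 2 + 0
GCD(334, 212) = 2

No, not coprime (GCD = 2)


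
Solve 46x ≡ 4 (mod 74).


GCD(46, 74) = 2 divides 4
Divide: 23x ≡ 2 (mod 37)
x ≡ 21 (mod 37)


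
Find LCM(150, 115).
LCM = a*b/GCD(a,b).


GCD(150, 115) = 5
LCM = 150*115/5 = 17250/5 = 3450

LCM = 3450


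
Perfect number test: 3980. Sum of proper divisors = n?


Proper divisors of 3980: 1, 2, 4, 5, 10, 20, 199, 398, 796, 995, 1990
Sum = 1 + 2 + 4 + 5 + 10 + 20 + 199 + 398 + 796 + 995 + 1990 = 4420

No, 3980 is not perfect (4420 ≠ 3980)


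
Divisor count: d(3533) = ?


3533 = 3533^1
d(3533) = (1+1) = 2

2 divisors


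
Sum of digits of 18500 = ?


1 + 8 + 5 + 0 + 0 = 14


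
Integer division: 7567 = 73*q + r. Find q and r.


7567 = 73 * 103 + 48
Check: 7519 + 48 = 7567

q = 103, r = 48


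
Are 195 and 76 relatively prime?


Euclidean algorithm:
195 = 2 * 76 + 43
76 = 1 * 43 + 33
43 = 1 * 33 + 10
33 = 3 * 10 + 3
10 = 3 * 3 + 1
3 = 3 * 1 + 0
GCD(195, 76) = 1

Yes, coprime (GCD = 1)


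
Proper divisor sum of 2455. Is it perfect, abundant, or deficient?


Proper divisors: 1, 5, 491
Sum = 1 + 5 + 491 = 497
497 < 2455 → deficient

s(2455) = 497 (deficient)


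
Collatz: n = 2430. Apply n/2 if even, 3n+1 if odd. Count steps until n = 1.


2430 → 1215 → 3646 → 1823 → 5470 → 2735 → 8206 → 4103 → 12310 → 6155 → 18466 → 9233 → 27700 → 13850 → 6925 → 20776 → 10388 → 5194 → 2597 → 7792 → 3896 → 1948 → 974 → 487 → 1462 → 731 → 2194 → 1097 → 3292 → 1646 → 823 → 2470 → 1235 → 3706 → 1853 → 5560 → 2780 → 1390 → 695 → 2086 → 1043 → 3130 → 1565 → 4696 → 2348 → 1174 → 587 → 1762 → 881 → 2644 → 1322 → 661 → 1984 → 992 → 496 → 248 → 124 → 62 → 31 → 94 → 47 → 142 → 71 → 214 → 107 → 322 → 161 → 484 → 242 → 121 → 364 → 182 → 91 → 274 → 137 → 412 → 206 → 103 → 310 → 155 → 466 → 233 → 700 → 350 → 175 → 526 → 263 → 790 → 395 → 1186 → 593 → 1780 → 890 → 445 → 1336 → 668 → 334 → 167 → 502 → 251 → 754 → 377 → 1132 → 566 → 283 → 850 → 425 → 1276 → 638 → 319 → 958 → 479 → 1438 → 719 → 2158 → 1079 → 3238 → 1619 → 4858 → 2429 → 7288 → 3644 → 1822 → 911 → 2734 → 1367 → 4102 → 2051 → 6154 → 3077 → 9232 → 4616 → 2308 → 1154 → 577 → 1732 → 866 → 433 → 1300 → 650 → 325 → 976 → 488 → 244 → 122 → 61 → 184 → 92 → 46 → 23 → 70 → 35 → 106 → 53 → 160 → 80 → 40 → 20 → 10 → 5 → 16 → 8 → 4 → 2 → 1
Total steps = 164

164 steps


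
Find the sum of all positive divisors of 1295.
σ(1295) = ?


Divisors of 1295: 1, 5, 7, 35, 37, 185, 259, 1295
Sum = 1 + 5 + 7 + 35 + 37 + 185 + 259 + 1295 = 1824

σ(1295) = 1824


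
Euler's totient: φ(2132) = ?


2132 = 2^2 × 13 × 41
Prime factors: 2, 13, 41
φ(2132) = 2132 × (1-1/2) × (1-1/13) × (1-1/41)
= 2132 × 1/2 × 12/13 × 40/41 = 960

φ(2132) = 960


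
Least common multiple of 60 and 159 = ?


GCD(60, 159) = 3
LCM = 60*159/3 = 9540/3 = 3180

LCM = 3180


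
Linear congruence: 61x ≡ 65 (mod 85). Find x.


GCD(61, 85) = 1, unique solution
a^(-1) mod 85 = 46
x = 46 * 65 mod 85 = 15

x ≡ 15 (mod 85)


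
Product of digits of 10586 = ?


1 × 0 × 5 × 8 × 6 = 0


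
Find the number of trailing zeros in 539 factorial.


floor(539/5) = 107
floor(539/25) = 21
floor(539/125) = 4
Total = 132

132 trailing zeros


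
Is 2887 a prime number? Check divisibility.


Check divisors up to sqrt(2887) = 53.7308
No divisors found.
2887 is prime.

Yes, 2887 is prime


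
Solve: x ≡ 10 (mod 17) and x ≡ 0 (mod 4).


M = 17*4 = 68
M1 = M/17 = 4, M2 = M/4 = 17
M1^(-1) mod 17 = 13, M2^(-1) mod 4 = 1
x = 10*4*13 + 0*17*1 = 520
520 mod 68 = 44
Check: 44 mod 17 = 10 ✓, 44 mod 4 = 0 ✓

x ≡ 44 (mod 68)


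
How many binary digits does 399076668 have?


399076668 in base 2 = 10111110010010110110100111100
Number of digits = 29

29 digits (base 2)


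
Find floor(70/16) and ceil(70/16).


70/16 = 4.3750
floor = 4
ceil = 5

floor = 4, ceil = 5


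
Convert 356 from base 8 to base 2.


356 (base 8) = 238 (decimal)
238 (decimal) = 11101110 (base 2)


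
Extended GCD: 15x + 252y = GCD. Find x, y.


Tabular extended Euclidean (each row: r = 15*s + 252*t):
r=15, s=1, t=0
r=252, s=0, t=1
q=0: r=15, s=1, t=0   [15*(1) + 252*(0) = 15]
q=16: r=12, s=-16, t=1   [15*(-16) + 252*(1) = 12]
q=1: r=3, s=17, t=-1   [15*(17) + 252*(-1) = 3]
q=4: r=0, s=-84, t=5   [15*(-84) + 252*(5) = 0]
GCD = 3; from the row with r=3: x=17, y=-1
Check: 15*(17) + 252*(-1) = 255 - 252 = 3

GCD = 3, x = 17, y = -1


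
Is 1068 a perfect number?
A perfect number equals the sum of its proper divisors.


Proper divisors of 1068: 1, 2, 3, 4, 6, 12, 89, 178, 267, 356, 534
Sum = 1 + 2 + 3 + 4 + 6 + 12 + 89 + 178 + 267 + 356 + 534 = 1452

No, 1068 is not perfect (1452 ≠ 1068)


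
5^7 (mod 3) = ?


5^1 mod 3 = 2
5^2 mod 3 = 1
5^3 mod 3 = 2
5^4 mod 3 = 1
5^5 mod 3 = 2
5^6 mod 3 = 1
5^7 mod 3 = 2


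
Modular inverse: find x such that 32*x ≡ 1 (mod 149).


Use the extended Euclidean algorithm on (149, 32); each row r = 149*s + 32*t:
r=149, s=1, t=0
r=32, s=0, t=1
q=4: r=21, s=1, t=-4   [149*(1) + 32*(-4) = 21]
q=1: r=11, s=-1, t=5   [149*(-1) + 32*(5) = 11]
q=1: r=10, s=2, t=-9   [149*(2) + 32*(-9) = 10]
q=1: r=1, s=-3, t=14   [149*(-3) + 32*(14) = 1]
q=10: r=0, s=32, t=-149   [149*(32) + 32*(-149) = 0]
GCD = 1 with t = 14, so 32*(14) ≡ 1 (mod 149)
Inverse = 14 mod 149 = 14
Check: 32 * 14 = 448 ≡ 1 (mod 149)

32^(-1) ≡ 14 (mod 149)


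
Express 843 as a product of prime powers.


843 / 3 = 281
281 / 281 = 1
843 = 3 × 281


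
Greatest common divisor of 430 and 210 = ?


430 = 2 * 210 + 10
210 = 21 * 10 + 0
GCD = 10


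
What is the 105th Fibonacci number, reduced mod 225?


F(k) mod 225 for k=1..105:
1, 1, 2, 3, 5, 8, 13, 21, 34, 55, 89, 144, 8, 152, 160, 87, 22, 109, 131, 15, 146, 161, 82, 18, 100, 118, 218, 111, 104, 215, 94, 84, 178, 37, 215, 27, 17, 44, 61, 105, 166, 46, 212, 33, 20, 53, 73, 126, 199, 100, 74, 174, 23, 197, 220, 192, 187, 154, 116, 45, 161, 206, 142, 123, 40, 163, 203, 141, 119, 35, 154, 189, 118, 82, 200, 57, 32, 89, 121, 210, 106, 91, 197, 63, 35, 98, 133, 6, 139, 145, 59, 204, 38, 17, 55, 72, 127, 199, 101, 75, 176, 26, 202, 3, 205
F(105) mod 225 = 205


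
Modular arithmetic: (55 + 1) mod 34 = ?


55 + 1 = 56
56 mod 34 = 22


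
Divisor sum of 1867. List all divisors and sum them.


Divisors of 1867: 1, 1867
Sum = 1 + 1867 = 1868

σ(1867) = 1868


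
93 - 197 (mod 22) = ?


93 - 197 = -104
-104 mod 22 = 6


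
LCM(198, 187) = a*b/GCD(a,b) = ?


GCD(198, 187) = 11
LCM = 198*187/11 = 37026/11 = 3366

LCM = 3366


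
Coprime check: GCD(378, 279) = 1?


Euclidean algorithm:
378 = 1 * 279 + 99
279 = 2 * 99 + 81
99 = 1 * 81 + 18
81 = 4 * 18 + 9
18 = 2 * 9 + 0
GCD(378, 279) = 9

No, not coprime (GCD = 9)


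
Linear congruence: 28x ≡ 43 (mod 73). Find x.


GCD(28, 73) = 1, unique solution
a^(-1) mod 73 = 60
x = 60 * 43 mod 73 = 25

x ≡ 25 (mod 73)


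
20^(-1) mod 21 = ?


Use the extended Euclidean algorithm on (21, 20); each row r = 21*s + 20*t:
r=21, s=1, t=0
r=20, s=0, t=1
q=1: r=1, s=1, t=-1   [21*(1) + 20*(-1) = 1]
q=20: r=0, s=-20, t=21   [21*(-20) + 20*(21) = 0]
GCD = 1 with t = -1, so 20*(-1) ≡ 1 (mod 21)
Inverse = -1 mod 21 = 20
Check: 20 * 20 = 400 ≡ 1 (mod 21)

20^(-1) ≡ 20 (mod 21)


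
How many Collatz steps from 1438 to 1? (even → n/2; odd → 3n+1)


1438 → 719 → 2158 → 1079 → 3238 → 1619 → 4858 → 2429 → 7288 → 3644 → 1822 → 911 → 2734 → 1367 → 4102 → 2051 → 6154 → 3077 → 9232 → 4616 → 2308 → 1154 → 577 → 1732 → 866 → 433 → 1300 → 650 → 325 → 976 → 488 → 244 → 122 → 61 → 184 → 92 → 46 → 23 → 70 → 35 → 106 → 53 → 160 → 80 → 40 → 20 → 10 → 5 → 16 → 8 → 4 → 2 → 1
Total steps = 52

52 steps


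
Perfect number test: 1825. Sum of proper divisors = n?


Proper divisors of 1825: 1, 5, 25, 73, 365
Sum = 1 + 5 + 25 + 73 + 365 = 469

No, 1825 is not perfect (469 ≠ 1825)


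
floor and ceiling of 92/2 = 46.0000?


92/2 = 46.0000
floor = 46
ceil = 46

floor = 46, ceil = 46


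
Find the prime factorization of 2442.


2442 / 2 = 1221
1221 / 3 = 407
407 / 11 = 37
37 / 37 = 1
2442 = 2 × 3 × 11 × 37


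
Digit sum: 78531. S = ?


7 + 8 + 5 + 3 + 1 = 24


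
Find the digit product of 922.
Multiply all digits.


9 × 2 × 2 = 36


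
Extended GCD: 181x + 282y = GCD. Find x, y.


Tabular extended Euclidean (each row: r = 181*s + 282*t):
r=181, s=1, t=0
r=282, s=0, t=1
q=0: r=181, s=1, t=0   [181*(1) + 282*(0) = 181]
q=1: r=101, s=-1, t=1   [181*(-1) + 282*(1) = 101]
q=1: r=80, s=2, t=-1   [181*(2) + 282*(-1) = 80]
q=1: r=21, s=-3, t=2   [181*(-3) + 282*(2) = 21]
q=3: r=17, s=11, t=-7   [181*(11) + 282*(-7) = 17]
q=1: r=4, s=-14, t=9   [181*(-14) + 282*(9) = 4]
q=4: r=1, s=67, t=-43   [181*(67) + 282*(-43) = 1]
q=4: r=0, s=-282, t=181   [181*(-282) + 282*(181) = 0]
GCD = 1; from the row with r=1: x=67, y=-43
Check: 181*(67) + 282*(-43) = 12127 - 12126 = 1

GCD = 1, x = 67, y = -43


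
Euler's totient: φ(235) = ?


235 = 5 × 47
Prime factors: 5, 47
φ(235) = 235 × (1-1/5) × (1-1/47)
= 235 × 4/5 × 46/47 = 184

φ(235) = 184


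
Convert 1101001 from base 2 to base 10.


1101001 (base 2) = 105 (decimal)
105 (decimal) = 105 (base 10)


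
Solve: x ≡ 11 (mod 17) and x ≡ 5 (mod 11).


M = 17*11 = 187
M1 = M/17 = 11, M2 = M/11 = 17
M1^(-1) mod 17 = 14, M2^(-1) mod 11 = 2
x = 11*11*14 + 5*17*2 = 1864
1864 mod 187 = 181
Check: 181 mod 17 = 11 ✓, 181 mod 11 = 5 ✓

x ≡ 181 (mod 187)
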